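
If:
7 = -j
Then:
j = -7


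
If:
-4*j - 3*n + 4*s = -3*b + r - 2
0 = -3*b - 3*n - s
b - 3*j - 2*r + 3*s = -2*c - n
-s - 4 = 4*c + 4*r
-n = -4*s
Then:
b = -13*s/3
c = 1/13 - 899*s/156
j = 10/13 - 517*s/78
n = 4*s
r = 215*s/39 - 14/13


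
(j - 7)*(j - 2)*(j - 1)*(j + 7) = j^4 - 3*j^3 - 47*j^2 + 147*j - 98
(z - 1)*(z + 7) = z^2 + 6*z - 7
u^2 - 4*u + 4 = (u - 2)^2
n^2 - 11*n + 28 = (n - 7)*(n - 4)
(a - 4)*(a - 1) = a^2 - 5*a + 4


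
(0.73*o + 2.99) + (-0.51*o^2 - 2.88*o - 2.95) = -0.51*o^2 - 2.15*o + 0.04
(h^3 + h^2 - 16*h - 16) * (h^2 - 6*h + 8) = h^5 - 5*h^4 - 14*h^3 + 88*h^2 - 32*h - 128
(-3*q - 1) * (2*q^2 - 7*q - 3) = -6*q^3 + 19*q^2 + 16*q + 3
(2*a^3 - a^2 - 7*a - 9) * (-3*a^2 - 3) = -6*a^5 + 3*a^4 + 15*a^3 + 30*a^2 + 21*a + 27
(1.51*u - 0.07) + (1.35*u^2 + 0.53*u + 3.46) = 1.35*u^2 + 2.04*u + 3.39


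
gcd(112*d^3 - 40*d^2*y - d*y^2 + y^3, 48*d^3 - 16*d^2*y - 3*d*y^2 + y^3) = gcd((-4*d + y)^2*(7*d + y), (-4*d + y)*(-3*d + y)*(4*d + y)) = -4*d + y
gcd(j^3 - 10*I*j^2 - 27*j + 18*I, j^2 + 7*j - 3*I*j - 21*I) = j - 3*I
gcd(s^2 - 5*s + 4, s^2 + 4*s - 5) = s - 1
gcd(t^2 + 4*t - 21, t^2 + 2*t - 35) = t + 7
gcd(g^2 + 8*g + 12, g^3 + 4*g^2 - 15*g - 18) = g + 6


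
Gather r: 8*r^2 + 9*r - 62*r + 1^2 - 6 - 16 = 8*r^2 - 53*r - 21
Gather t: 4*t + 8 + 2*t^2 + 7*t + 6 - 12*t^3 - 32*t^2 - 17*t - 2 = -12*t^3 - 30*t^2 - 6*t + 12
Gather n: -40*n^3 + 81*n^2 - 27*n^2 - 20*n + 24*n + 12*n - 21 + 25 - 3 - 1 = -40*n^3 + 54*n^2 + 16*n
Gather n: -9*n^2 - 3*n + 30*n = -9*n^2 + 27*n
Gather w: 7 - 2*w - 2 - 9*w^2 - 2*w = -9*w^2 - 4*w + 5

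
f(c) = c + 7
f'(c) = 1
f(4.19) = 11.19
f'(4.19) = 1.00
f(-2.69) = 4.31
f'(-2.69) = 1.00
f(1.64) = 8.64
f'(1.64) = 1.00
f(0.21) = 7.21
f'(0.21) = 1.00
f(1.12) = 8.12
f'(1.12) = 1.00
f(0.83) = 7.83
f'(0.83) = 1.00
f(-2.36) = 4.64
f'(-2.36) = 1.00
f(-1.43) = 5.57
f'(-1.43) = 1.00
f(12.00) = 19.00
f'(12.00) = 1.00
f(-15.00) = -8.00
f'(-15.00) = 1.00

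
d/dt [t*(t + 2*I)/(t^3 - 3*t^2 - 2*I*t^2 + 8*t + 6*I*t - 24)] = (-t^2 + 12*I)/(t^4 + t^3*(-6 - 8*I) + t^2*(-7 + 48*I) + t*(96 - 72*I) - 144)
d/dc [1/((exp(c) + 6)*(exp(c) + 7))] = (-2*exp(c) - 13)*exp(c)/(exp(4*c) + 26*exp(3*c) + 253*exp(2*c) + 1092*exp(c) + 1764)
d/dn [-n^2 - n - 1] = -2*n - 1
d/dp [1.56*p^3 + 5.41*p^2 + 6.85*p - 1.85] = 4.68*p^2 + 10.82*p + 6.85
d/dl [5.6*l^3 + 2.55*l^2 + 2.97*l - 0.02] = 16.8*l^2 + 5.1*l + 2.97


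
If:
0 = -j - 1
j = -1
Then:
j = -1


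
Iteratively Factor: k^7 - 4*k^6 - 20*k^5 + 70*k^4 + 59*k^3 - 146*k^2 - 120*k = (k - 5)*(k^6 + k^5 - 15*k^4 - 5*k^3 + 34*k^2 + 24*k) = (k - 5)*(k - 2)*(k^5 + 3*k^4 - 9*k^3 - 23*k^2 - 12*k) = (k - 5)*(k - 2)*(k + 4)*(k^4 - k^3 - 5*k^2 - 3*k) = k*(k - 5)*(k - 2)*(k + 4)*(k^3 - k^2 - 5*k - 3) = k*(k - 5)*(k - 2)*(k + 1)*(k + 4)*(k^2 - 2*k - 3) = k*(k - 5)*(k - 3)*(k - 2)*(k + 1)*(k + 4)*(k + 1)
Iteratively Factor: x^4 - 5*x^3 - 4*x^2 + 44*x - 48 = (x - 4)*(x^3 - x^2 - 8*x + 12) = (x - 4)*(x - 2)*(x^2 + x - 6) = (x - 4)*(x - 2)^2*(x + 3)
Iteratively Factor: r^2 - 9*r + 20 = (r - 4)*(r - 5)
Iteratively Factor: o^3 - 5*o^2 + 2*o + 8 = (o - 2)*(o^2 - 3*o - 4) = (o - 2)*(o + 1)*(o - 4)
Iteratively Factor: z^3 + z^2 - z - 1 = (z - 1)*(z^2 + 2*z + 1) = (z - 1)*(z + 1)*(z + 1)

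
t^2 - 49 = (t - 7)*(t + 7)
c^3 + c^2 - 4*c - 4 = (c - 2)*(c + 1)*(c + 2)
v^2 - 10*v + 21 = (v - 7)*(v - 3)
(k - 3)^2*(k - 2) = k^3 - 8*k^2 + 21*k - 18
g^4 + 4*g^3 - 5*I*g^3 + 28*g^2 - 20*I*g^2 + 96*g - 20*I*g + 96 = (g + 2)^2*(g - 8*I)*(g + 3*I)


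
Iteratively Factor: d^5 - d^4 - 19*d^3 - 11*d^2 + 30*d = (d + 3)*(d^4 - 4*d^3 - 7*d^2 + 10*d) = (d - 1)*(d + 3)*(d^3 - 3*d^2 - 10*d) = d*(d - 1)*(d + 3)*(d^2 - 3*d - 10) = d*(d - 1)*(d + 2)*(d + 3)*(d - 5)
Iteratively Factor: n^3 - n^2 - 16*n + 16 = (n - 1)*(n^2 - 16) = (n - 1)*(n + 4)*(n - 4)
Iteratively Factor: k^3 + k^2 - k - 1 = (k - 1)*(k^2 + 2*k + 1) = (k - 1)*(k + 1)*(k + 1)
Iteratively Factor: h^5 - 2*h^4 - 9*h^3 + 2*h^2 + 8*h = (h - 1)*(h^4 - h^3 - 10*h^2 - 8*h) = (h - 1)*(h + 1)*(h^3 - 2*h^2 - 8*h) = (h - 1)*(h + 1)*(h + 2)*(h^2 - 4*h) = (h - 4)*(h - 1)*(h + 1)*(h + 2)*(h)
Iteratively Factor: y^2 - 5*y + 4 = (y - 1)*(y - 4)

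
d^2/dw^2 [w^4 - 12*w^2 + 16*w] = 12*w^2 - 24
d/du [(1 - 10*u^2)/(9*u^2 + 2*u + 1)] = 2*(-10*u^2 - 19*u - 1)/(81*u^4 + 36*u^3 + 22*u^2 + 4*u + 1)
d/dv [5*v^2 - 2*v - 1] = 10*v - 2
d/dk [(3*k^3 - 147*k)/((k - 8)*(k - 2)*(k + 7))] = 3*(-3*k^2 + 32*k - 112)/(k^4 - 20*k^3 + 132*k^2 - 320*k + 256)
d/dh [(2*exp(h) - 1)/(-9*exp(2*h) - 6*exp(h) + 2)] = (18*exp(2*h) - 18*exp(h) - 2)*exp(h)/(81*exp(4*h) + 108*exp(3*h) - 24*exp(h) + 4)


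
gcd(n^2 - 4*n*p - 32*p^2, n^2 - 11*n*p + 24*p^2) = -n + 8*p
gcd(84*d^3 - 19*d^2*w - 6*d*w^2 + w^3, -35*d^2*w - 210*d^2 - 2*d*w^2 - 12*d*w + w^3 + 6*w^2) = -7*d + w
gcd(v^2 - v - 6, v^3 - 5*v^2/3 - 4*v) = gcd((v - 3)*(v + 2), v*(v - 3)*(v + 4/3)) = v - 3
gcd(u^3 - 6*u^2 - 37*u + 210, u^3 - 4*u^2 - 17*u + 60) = u - 5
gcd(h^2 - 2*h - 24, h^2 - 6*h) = h - 6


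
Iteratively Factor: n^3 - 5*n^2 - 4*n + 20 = (n - 5)*(n^2 - 4) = (n - 5)*(n + 2)*(n - 2)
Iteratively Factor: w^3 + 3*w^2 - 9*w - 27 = (w + 3)*(w^2 - 9) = (w + 3)^2*(w - 3)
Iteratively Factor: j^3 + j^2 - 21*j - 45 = (j + 3)*(j^2 - 2*j - 15) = (j + 3)^2*(j - 5)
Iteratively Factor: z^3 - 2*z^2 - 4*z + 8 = (z + 2)*(z^2 - 4*z + 4) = (z - 2)*(z + 2)*(z - 2)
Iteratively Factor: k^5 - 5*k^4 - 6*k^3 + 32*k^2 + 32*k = (k + 2)*(k^4 - 7*k^3 + 8*k^2 + 16*k) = (k - 4)*(k + 2)*(k^3 - 3*k^2 - 4*k) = k*(k - 4)*(k + 2)*(k^2 - 3*k - 4) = k*(k - 4)*(k + 1)*(k + 2)*(k - 4)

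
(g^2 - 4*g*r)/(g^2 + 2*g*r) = (g - 4*r)/(g + 2*r)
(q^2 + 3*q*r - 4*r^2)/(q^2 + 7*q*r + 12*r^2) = (q - r)/(q + 3*r)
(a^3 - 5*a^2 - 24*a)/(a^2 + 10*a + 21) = a*(a - 8)/(a + 7)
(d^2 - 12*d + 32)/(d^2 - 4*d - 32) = (d - 4)/(d + 4)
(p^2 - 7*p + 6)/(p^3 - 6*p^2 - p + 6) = 1/(p + 1)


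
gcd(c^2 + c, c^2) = c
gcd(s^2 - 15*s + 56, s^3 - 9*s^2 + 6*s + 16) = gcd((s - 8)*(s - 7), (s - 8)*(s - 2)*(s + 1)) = s - 8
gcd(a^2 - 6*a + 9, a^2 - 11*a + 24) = a - 3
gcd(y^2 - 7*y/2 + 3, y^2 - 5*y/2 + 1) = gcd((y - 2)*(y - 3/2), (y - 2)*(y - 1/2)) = y - 2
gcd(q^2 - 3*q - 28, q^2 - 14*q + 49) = q - 7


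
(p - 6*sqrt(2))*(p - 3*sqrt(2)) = p^2 - 9*sqrt(2)*p + 36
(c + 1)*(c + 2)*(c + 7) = c^3 + 10*c^2 + 23*c + 14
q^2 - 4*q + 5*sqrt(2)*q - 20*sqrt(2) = (q - 4)*(q + 5*sqrt(2))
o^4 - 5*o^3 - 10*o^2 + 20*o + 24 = (o - 6)*(o - 2)*(o + 1)*(o + 2)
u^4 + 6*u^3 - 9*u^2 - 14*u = u*(u - 2)*(u + 1)*(u + 7)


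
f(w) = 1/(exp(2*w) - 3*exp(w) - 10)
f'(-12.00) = 0.00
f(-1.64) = -0.09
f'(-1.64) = 0.00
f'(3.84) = -0.00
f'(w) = (-2*exp(2*w) + 3*exp(w))/(exp(2*w) - 3*exp(w) - 10)^2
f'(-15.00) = 0.00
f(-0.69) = -0.09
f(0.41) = -0.08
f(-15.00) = -0.10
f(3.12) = 0.00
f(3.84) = 0.00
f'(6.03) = -0.00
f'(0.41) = -0.00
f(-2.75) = -0.10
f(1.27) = -0.12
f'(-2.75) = 0.00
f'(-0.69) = 0.01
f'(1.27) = -0.23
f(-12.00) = -0.10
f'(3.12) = -0.01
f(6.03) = 0.00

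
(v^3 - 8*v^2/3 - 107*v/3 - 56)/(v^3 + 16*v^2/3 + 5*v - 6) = (3*v^2 - 17*v - 56)/(3*v^2 + 7*v - 6)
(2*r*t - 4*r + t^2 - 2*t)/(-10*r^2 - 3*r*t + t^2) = (2 - t)/(5*r - t)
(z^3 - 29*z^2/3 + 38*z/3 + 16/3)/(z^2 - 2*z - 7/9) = 3*(z^2 - 10*z + 16)/(3*z - 7)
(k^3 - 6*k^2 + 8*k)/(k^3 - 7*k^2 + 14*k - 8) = k/(k - 1)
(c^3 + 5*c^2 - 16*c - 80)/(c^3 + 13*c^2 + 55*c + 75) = (c^2 - 16)/(c^2 + 8*c + 15)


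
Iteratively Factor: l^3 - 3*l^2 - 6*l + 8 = (l - 4)*(l^2 + l - 2) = (l - 4)*(l + 2)*(l - 1)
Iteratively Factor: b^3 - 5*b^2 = (b - 5)*(b^2) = b*(b - 5)*(b)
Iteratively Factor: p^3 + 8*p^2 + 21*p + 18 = (p + 2)*(p^2 + 6*p + 9) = (p + 2)*(p + 3)*(p + 3)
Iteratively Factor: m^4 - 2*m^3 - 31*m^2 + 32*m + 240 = (m - 5)*(m^3 + 3*m^2 - 16*m - 48) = (m - 5)*(m + 3)*(m^2 - 16) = (m - 5)*(m - 4)*(m + 3)*(m + 4)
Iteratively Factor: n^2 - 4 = (n - 2)*(n + 2)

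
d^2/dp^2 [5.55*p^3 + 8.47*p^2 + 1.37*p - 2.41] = 33.3*p + 16.94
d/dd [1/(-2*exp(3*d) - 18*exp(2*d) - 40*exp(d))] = (3*exp(2*d) + 18*exp(d) + 20)*exp(-d)/(2*(exp(2*d) + 9*exp(d) + 20)^2)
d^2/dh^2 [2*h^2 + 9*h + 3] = 4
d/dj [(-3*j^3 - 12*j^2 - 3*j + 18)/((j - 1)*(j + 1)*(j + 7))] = 3*(-3*j^2 - 2*j + 13)/(j^4 + 16*j^3 + 78*j^2 + 112*j + 49)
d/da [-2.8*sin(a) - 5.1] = -2.8*cos(a)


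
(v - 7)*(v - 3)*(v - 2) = v^3 - 12*v^2 + 41*v - 42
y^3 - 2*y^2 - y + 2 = (y - 2)*(y - 1)*(y + 1)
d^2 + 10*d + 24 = (d + 4)*(d + 6)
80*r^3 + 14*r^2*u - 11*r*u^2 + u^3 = (-8*r + u)*(-5*r + u)*(2*r + u)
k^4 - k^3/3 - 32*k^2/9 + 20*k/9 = k*(k - 5/3)*(k - 2/3)*(k + 2)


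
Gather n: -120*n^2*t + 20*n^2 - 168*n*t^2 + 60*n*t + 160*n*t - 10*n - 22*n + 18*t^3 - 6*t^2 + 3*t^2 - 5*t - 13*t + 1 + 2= n^2*(20 - 120*t) + n*(-168*t^2 + 220*t - 32) + 18*t^3 - 3*t^2 - 18*t + 3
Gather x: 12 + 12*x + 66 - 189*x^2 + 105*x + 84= -189*x^2 + 117*x + 162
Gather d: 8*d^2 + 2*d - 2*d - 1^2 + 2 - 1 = 8*d^2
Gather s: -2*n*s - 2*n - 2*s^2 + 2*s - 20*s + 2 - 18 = -2*n - 2*s^2 + s*(-2*n - 18) - 16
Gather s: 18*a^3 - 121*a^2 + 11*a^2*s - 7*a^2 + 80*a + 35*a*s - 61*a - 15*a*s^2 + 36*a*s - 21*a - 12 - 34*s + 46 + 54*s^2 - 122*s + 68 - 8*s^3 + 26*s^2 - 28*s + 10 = 18*a^3 - 128*a^2 - 2*a - 8*s^3 + s^2*(80 - 15*a) + s*(11*a^2 + 71*a - 184) + 112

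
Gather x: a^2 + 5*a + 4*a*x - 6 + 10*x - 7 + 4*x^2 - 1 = a^2 + 5*a + 4*x^2 + x*(4*a + 10) - 14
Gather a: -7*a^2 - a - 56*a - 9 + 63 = -7*a^2 - 57*a + 54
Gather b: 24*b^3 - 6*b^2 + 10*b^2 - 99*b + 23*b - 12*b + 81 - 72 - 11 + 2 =24*b^3 + 4*b^2 - 88*b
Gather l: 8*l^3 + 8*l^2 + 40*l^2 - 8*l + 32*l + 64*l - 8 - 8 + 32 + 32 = 8*l^3 + 48*l^2 + 88*l + 48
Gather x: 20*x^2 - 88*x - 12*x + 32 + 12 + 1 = 20*x^2 - 100*x + 45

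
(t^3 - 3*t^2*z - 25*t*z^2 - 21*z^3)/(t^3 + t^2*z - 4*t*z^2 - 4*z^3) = (-t^2 + 4*t*z + 21*z^2)/(-t^2 + 4*z^2)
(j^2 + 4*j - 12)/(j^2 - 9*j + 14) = (j + 6)/(j - 7)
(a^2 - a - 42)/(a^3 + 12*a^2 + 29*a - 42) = (a - 7)/(a^2 + 6*a - 7)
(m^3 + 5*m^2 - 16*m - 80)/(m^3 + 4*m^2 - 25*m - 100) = (m - 4)/(m - 5)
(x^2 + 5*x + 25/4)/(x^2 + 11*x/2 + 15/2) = (x + 5/2)/(x + 3)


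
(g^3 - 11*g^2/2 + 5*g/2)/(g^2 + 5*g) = (2*g^2 - 11*g + 5)/(2*(g + 5))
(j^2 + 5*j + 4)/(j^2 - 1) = (j + 4)/(j - 1)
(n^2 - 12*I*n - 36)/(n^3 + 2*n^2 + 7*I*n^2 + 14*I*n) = (n^2 - 12*I*n - 36)/(n*(n^2 + n*(2 + 7*I) + 14*I))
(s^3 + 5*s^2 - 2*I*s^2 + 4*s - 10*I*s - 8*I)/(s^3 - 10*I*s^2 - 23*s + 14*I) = (s^2 + 5*s + 4)/(s^2 - 8*I*s - 7)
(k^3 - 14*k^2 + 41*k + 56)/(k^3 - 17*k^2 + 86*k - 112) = (k + 1)/(k - 2)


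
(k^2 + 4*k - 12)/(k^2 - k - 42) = (k - 2)/(k - 7)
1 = 1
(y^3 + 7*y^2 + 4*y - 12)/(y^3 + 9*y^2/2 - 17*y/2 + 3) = 2*(y + 2)/(2*y - 1)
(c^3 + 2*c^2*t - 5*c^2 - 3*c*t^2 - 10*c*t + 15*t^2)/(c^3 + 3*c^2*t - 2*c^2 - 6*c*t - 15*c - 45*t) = (c - t)/(c + 3)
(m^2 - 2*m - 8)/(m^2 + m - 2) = (m - 4)/(m - 1)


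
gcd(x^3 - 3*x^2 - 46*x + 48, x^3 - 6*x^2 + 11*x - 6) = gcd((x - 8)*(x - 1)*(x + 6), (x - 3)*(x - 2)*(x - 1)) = x - 1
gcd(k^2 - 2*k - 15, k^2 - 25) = k - 5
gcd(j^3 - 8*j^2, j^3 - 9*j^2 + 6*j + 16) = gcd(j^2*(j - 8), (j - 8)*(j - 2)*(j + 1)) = j - 8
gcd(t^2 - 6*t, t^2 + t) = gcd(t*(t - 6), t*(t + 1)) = t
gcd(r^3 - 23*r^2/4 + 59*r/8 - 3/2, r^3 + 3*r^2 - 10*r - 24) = 1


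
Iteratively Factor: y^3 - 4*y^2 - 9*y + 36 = (y + 3)*(y^2 - 7*y + 12) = (y - 3)*(y + 3)*(y - 4)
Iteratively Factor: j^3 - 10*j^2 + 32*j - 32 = (j - 2)*(j^2 - 8*j + 16) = (j - 4)*(j - 2)*(j - 4)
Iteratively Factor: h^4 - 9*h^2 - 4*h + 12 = (h + 2)*(h^3 - 2*h^2 - 5*h + 6) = (h - 1)*(h + 2)*(h^2 - h - 6) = (h - 1)*(h + 2)^2*(h - 3)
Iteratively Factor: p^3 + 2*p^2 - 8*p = (p - 2)*(p^2 + 4*p) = (p - 2)*(p + 4)*(p)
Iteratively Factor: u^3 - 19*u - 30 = (u + 3)*(u^2 - 3*u - 10) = (u - 5)*(u + 3)*(u + 2)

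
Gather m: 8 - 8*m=8 - 8*m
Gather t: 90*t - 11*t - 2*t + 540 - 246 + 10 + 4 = 77*t + 308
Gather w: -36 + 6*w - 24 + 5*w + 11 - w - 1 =10*w - 50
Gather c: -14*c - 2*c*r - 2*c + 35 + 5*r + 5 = c*(-2*r - 16) + 5*r + 40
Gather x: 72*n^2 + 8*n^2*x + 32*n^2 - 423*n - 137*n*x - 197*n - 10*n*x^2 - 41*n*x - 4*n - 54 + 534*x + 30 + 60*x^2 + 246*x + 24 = 104*n^2 - 624*n + x^2*(60 - 10*n) + x*(8*n^2 - 178*n + 780)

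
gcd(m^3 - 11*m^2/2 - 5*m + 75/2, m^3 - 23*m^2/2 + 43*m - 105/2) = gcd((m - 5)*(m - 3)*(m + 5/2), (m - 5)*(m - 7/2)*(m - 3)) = m^2 - 8*m + 15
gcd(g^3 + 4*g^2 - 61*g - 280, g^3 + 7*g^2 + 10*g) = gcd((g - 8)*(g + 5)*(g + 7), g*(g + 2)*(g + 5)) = g + 5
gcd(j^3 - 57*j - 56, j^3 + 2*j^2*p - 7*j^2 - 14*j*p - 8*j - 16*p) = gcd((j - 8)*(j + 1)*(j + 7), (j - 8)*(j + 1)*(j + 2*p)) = j^2 - 7*j - 8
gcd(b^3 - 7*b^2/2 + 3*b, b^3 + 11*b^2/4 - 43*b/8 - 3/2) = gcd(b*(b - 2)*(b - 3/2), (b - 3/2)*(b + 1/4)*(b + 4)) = b - 3/2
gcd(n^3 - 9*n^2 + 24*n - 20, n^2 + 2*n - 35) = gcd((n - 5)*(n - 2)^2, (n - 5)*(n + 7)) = n - 5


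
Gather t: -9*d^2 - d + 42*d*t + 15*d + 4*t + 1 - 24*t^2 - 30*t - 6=-9*d^2 + 14*d - 24*t^2 + t*(42*d - 26) - 5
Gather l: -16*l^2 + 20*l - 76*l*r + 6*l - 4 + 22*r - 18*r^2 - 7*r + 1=-16*l^2 + l*(26 - 76*r) - 18*r^2 + 15*r - 3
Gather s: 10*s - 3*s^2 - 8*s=-3*s^2 + 2*s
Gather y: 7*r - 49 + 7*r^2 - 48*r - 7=7*r^2 - 41*r - 56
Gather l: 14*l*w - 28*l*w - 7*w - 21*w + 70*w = -14*l*w + 42*w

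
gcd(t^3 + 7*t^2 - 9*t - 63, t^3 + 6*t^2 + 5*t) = 1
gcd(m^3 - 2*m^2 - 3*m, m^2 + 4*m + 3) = m + 1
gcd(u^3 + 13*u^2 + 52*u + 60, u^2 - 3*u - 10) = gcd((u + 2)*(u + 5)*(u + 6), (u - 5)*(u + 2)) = u + 2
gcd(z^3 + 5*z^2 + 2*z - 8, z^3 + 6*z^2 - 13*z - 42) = z + 2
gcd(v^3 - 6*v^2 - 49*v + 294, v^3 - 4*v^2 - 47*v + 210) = v^2 + v - 42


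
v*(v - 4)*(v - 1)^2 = v^4 - 6*v^3 + 9*v^2 - 4*v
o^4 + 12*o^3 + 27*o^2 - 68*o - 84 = (o - 2)*(o + 1)*(o + 6)*(o + 7)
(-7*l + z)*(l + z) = -7*l^2 - 6*l*z + z^2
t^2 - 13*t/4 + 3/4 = (t - 3)*(t - 1/4)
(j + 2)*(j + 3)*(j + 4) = j^3 + 9*j^2 + 26*j + 24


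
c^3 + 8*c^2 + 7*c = c*(c + 1)*(c + 7)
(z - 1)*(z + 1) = z^2 - 1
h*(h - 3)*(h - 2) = h^3 - 5*h^2 + 6*h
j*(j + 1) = j^2 + j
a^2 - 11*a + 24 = (a - 8)*(a - 3)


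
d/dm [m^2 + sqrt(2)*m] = 2*m + sqrt(2)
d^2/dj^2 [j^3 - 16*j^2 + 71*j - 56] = 6*j - 32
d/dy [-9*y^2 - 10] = -18*y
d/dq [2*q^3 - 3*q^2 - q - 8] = 6*q^2 - 6*q - 1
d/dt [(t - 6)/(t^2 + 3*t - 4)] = (-t^2 + 12*t + 14)/(t^4 + 6*t^3 + t^2 - 24*t + 16)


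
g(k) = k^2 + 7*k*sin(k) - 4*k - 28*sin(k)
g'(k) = 7*k*cos(k) + 2*k + 7*sin(k) - 28*cos(k) - 4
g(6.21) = 12.59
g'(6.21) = 23.34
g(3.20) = -2.23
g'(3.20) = 7.58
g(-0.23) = 7.72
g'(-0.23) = -34.89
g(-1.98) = 50.24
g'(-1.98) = 2.27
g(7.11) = 38.13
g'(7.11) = 30.11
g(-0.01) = 0.32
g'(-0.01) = -32.16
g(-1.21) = 40.43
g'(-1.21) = -25.84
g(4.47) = -1.09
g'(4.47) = -2.65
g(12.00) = 65.95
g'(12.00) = 63.50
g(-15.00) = 371.49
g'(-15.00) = 62.49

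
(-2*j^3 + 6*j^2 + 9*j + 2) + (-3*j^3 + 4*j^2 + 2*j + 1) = -5*j^3 + 10*j^2 + 11*j + 3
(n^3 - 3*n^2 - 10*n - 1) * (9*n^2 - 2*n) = 9*n^5 - 29*n^4 - 84*n^3 + 11*n^2 + 2*n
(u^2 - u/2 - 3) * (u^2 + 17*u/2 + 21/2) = u^4 + 8*u^3 + 13*u^2/4 - 123*u/4 - 63/2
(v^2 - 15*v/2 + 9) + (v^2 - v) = 2*v^2 - 17*v/2 + 9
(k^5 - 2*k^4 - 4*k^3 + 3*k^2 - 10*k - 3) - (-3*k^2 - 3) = k^5 - 2*k^4 - 4*k^3 + 6*k^2 - 10*k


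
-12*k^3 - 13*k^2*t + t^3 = (-4*k + t)*(k + t)*(3*k + t)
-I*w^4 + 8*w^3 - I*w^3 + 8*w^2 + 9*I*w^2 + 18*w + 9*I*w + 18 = (w - I)*(w + 3*I)*(w + 6*I)*(-I*w - I)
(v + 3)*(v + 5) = v^2 + 8*v + 15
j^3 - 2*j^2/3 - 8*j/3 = j*(j - 2)*(j + 4/3)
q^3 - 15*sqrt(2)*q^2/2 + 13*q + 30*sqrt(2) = (q - 6*sqrt(2))*(q - 5*sqrt(2)/2)*(q + sqrt(2))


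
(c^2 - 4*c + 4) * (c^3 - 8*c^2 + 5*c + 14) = c^5 - 12*c^4 + 41*c^3 - 38*c^2 - 36*c + 56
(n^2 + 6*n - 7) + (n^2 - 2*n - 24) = 2*n^2 + 4*n - 31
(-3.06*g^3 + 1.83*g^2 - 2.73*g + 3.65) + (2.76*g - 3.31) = -3.06*g^3 + 1.83*g^2 + 0.0299999999999998*g + 0.34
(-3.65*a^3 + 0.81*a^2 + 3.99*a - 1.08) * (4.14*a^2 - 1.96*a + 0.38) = -15.111*a^5 + 10.5074*a^4 + 13.544*a^3 - 11.9838*a^2 + 3.633*a - 0.4104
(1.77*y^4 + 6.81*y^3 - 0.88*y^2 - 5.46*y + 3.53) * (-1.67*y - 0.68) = -2.9559*y^5 - 12.5763*y^4 - 3.1612*y^3 + 9.7166*y^2 - 2.1823*y - 2.4004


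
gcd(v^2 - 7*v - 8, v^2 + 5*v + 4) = v + 1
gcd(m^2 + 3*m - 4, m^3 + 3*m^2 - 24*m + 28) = 1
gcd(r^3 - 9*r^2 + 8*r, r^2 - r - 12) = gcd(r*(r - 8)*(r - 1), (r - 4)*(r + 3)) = 1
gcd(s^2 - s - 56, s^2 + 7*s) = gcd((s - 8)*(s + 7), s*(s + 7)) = s + 7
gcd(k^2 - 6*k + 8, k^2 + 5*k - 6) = 1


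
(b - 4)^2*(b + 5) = b^3 - 3*b^2 - 24*b + 80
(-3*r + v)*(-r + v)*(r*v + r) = 3*r^3*v + 3*r^3 - 4*r^2*v^2 - 4*r^2*v + r*v^3 + r*v^2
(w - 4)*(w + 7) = w^2 + 3*w - 28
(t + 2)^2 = t^2 + 4*t + 4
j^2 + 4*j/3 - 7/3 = (j - 1)*(j + 7/3)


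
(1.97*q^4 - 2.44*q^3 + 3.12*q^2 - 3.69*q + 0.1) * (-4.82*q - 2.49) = -9.4954*q^5 + 6.8555*q^4 - 8.9628*q^3 + 10.017*q^2 + 8.7061*q - 0.249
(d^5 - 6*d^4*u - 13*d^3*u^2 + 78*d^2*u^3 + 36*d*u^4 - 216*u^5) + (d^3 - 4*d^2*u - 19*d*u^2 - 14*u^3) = d^5 - 6*d^4*u - 13*d^3*u^2 + d^3 + 78*d^2*u^3 - 4*d^2*u + 36*d*u^4 - 19*d*u^2 - 216*u^5 - 14*u^3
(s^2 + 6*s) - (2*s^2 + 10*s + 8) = -s^2 - 4*s - 8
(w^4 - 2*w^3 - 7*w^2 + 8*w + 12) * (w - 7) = w^5 - 9*w^4 + 7*w^3 + 57*w^2 - 44*w - 84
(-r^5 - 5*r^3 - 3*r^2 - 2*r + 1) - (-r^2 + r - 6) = -r^5 - 5*r^3 - 2*r^2 - 3*r + 7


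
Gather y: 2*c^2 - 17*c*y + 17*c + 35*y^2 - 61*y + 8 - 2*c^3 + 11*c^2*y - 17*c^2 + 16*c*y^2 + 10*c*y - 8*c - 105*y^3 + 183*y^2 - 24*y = -2*c^3 - 15*c^2 + 9*c - 105*y^3 + y^2*(16*c + 218) + y*(11*c^2 - 7*c - 85) + 8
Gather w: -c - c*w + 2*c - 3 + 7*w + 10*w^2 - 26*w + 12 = c + 10*w^2 + w*(-c - 19) + 9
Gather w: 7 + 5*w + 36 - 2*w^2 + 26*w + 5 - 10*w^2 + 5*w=-12*w^2 + 36*w + 48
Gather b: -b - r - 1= -b - r - 1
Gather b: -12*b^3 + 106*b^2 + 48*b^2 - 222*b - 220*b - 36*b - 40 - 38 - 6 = -12*b^3 + 154*b^2 - 478*b - 84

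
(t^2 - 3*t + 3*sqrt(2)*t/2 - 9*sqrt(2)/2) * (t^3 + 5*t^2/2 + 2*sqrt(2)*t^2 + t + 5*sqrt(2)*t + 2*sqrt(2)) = t^5 - t^4/2 + 7*sqrt(2)*t^4/2 - 7*sqrt(2)*t^3/4 - t^3/2 - 91*sqrt(2)*t^2/4 - 6*t^2 - 39*t - 21*sqrt(2)*t/2 - 18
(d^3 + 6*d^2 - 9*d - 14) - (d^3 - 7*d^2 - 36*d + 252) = 13*d^2 + 27*d - 266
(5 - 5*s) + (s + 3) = 8 - 4*s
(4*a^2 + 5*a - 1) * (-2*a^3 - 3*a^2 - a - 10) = -8*a^5 - 22*a^4 - 17*a^3 - 42*a^2 - 49*a + 10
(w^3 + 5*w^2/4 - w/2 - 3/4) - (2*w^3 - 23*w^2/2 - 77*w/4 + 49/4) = -w^3 + 51*w^2/4 + 75*w/4 - 13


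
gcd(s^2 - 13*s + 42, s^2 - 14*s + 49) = s - 7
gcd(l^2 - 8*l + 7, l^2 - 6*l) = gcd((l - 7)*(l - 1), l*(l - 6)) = 1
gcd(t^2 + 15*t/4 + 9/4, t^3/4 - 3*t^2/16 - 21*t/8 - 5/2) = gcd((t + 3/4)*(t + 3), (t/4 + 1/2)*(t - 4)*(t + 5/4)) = 1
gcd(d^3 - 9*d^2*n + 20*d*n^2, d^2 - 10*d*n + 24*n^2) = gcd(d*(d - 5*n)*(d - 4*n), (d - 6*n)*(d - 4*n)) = d - 4*n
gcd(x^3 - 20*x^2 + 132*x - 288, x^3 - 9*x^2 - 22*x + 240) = x^2 - 14*x + 48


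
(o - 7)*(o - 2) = o^2 - 9*o + 14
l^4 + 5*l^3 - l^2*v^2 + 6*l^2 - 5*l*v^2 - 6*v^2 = (l + 2)*(l + 3)*(l - v)*(l + v)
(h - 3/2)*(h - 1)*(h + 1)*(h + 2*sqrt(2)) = h^4 - 3*h^3/2 + 2*sqrt(2)*h^3 - 3*sqrt(2)*h^2 - h^2 - 2*sqrt(2)*h + 3*h/2 + 3*sqrt(2)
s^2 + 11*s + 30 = (s + 5)*(s + 6)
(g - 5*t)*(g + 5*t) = g^2 - 25*t^2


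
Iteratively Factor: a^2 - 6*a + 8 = (a - 2)*(a - 4)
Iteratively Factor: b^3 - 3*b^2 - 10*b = (b - 5)*(b^2 + 2*b) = (b - 5)*(b + 2)*(b)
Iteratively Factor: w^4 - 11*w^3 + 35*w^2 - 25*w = (w)*(w^3 - 11*w^2 + 35*w - 25) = w*(w - 5)*(w^2 - 6*w + 5) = w*(w - 5)*(w - 1)*(w - 5)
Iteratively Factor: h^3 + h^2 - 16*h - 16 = (h - 4)*(h^2 + 5*h + 4) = (h - 4)*(h + 1)*(h + 4)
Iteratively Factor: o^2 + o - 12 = (o + 4)*(o - 3)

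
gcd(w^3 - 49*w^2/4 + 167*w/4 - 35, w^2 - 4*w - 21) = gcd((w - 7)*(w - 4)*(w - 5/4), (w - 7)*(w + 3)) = w - 7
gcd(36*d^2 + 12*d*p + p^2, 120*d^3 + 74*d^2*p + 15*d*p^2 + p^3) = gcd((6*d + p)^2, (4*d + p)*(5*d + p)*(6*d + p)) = 6*d + p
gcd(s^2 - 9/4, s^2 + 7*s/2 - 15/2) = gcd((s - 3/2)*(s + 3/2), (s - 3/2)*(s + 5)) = s - 3/2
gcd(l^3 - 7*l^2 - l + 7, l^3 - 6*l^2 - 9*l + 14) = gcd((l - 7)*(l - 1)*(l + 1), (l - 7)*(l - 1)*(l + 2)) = l^2 - 8*l + 7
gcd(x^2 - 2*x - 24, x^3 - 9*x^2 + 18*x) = x - 6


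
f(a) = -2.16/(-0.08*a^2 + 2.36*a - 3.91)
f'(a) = -2.16*(0.16*a - 2.36)/(-0.08*a^2 + 2.36*a - 3.91)^2 = (5.0976 - 0.3456*a)/(0.08*a^2 - 2.36*a + 3.91)^2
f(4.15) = -0.48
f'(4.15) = 0.18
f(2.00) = -4.41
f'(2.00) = 18.35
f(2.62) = -1.25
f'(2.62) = 1.41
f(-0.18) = 0.50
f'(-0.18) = 0.27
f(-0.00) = 0.55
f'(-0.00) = 0.33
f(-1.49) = 0.28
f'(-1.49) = 0.10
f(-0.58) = 0.41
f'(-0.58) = 0.19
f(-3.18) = 0.18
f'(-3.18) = 0.04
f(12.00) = -0.17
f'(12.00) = 0.01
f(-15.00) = 0.04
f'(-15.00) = 0.00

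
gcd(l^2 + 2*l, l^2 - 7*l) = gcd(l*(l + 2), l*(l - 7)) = l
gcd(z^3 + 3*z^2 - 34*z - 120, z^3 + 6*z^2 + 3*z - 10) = z + 5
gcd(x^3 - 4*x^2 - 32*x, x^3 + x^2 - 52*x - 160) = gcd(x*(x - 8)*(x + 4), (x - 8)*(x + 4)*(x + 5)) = x^2 - 4*x - 32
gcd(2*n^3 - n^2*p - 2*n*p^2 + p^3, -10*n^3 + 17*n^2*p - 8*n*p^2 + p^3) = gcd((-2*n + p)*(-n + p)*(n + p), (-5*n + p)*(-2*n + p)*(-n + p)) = 2*n^2 - 3*n*p + p^2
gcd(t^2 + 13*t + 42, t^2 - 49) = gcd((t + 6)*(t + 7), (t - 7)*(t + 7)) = t + 7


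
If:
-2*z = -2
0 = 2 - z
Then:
No Solution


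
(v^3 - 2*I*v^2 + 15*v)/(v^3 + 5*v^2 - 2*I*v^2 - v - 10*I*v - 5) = v*(v^2 - 2*I*v + 15)/(v^3 + v^2*(5 - 2*I) - v*(1 + 10*I) - 5)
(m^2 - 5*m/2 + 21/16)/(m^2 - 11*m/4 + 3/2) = (m - 7/4)/(m - 2)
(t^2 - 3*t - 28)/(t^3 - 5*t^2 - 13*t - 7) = (t + 4)/(t^2 + 2*t + 1)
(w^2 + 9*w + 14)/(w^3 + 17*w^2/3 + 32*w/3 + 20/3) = 3*(w + 7)/(3*w^2 + 11*w + 10)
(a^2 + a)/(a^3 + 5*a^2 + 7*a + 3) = a/(a^2 + 4*a + 3)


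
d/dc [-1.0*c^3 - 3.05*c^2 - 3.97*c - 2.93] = -3.0*c^2 - 6.1*c - 3.97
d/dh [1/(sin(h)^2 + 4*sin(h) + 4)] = -2*cos(h)/(sin(h) + 2)^3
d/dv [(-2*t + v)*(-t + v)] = -3*t + 2*v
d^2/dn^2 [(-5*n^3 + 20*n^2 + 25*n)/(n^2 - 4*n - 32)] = 270*(-n^3 - 96*n + 128)/(n^6 - 12*n^5 - 48*n^4 + 704*n^3 + 1536*n^2 - 12288*n - 32768)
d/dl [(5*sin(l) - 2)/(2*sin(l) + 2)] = 7*cos(l)/(2*(sin(l) + 1)^2)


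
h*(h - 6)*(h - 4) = h^3 - 10*h^2 + 24*h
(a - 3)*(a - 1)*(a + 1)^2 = a^4 - 2*a^3 - 4*a^2 + 2*a + 3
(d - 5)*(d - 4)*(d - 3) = d^3 - 12*d^2 + 47*d - 60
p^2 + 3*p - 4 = (p - 1)*(p + 4)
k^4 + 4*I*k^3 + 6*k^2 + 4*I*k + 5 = (k - I)^2*(k + I)*(k + 5*I)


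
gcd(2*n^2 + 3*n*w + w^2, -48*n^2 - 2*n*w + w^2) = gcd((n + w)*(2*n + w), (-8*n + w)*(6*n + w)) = 1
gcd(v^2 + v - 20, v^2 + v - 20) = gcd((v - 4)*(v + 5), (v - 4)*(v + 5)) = v^2 + v - 20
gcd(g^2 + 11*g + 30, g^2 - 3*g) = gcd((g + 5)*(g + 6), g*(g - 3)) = 1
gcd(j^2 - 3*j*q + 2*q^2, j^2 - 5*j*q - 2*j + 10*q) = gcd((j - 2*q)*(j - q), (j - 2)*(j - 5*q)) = 1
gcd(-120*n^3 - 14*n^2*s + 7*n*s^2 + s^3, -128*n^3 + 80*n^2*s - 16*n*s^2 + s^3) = -4*n + s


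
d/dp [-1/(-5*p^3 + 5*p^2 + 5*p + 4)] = 5*(-3*p^2 + 2*p + 1)/(-5*p^3 + 5*p^2 + 5*p + 4)^2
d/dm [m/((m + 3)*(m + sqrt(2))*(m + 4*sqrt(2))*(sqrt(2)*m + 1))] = (-3*sqrt(2)*m^4 - 22*m^3 - 6*sqrt(2)*m^3 - 33*m^2 - 13*sqrt(2)*m^2 + 24)/(2*m^8 + 12*m^7 + 22*sqrt(2)*m^7 + 132*sqrt(2)*m^6 + 191*m^6 + 500*sqrt(2)*m^5 + 1038*m^5 + 2071*m^4 + 1812*sqrt(2)*m^4 + 3084*m^3 + 2926*sqrt(2)*m^3 + 1248*sqrt(2)*m^2 + 4690*m^2 + 384*m + 1872*sqrt(2)*m + 576)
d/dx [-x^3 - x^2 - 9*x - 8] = -3*x^2 - 2*x - 9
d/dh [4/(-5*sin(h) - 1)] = 20*cos(h)/(5*sin(h) + 1)^2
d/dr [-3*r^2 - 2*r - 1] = -6*r - 2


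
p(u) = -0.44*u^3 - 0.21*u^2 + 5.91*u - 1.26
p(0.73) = 2.77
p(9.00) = -285.84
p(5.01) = -32.25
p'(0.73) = 4.90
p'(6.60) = -54.36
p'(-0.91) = 5.20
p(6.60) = -97.90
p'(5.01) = -29.33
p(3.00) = 2.70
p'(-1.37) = 4.01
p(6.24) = -79.47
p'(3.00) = -7.23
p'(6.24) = -48.11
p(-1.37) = -8.62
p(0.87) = 3.43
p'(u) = -1.32*u^2 - 0.42*u + 5.91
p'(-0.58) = 5.71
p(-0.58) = -4.67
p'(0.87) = 4.55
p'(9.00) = -104.79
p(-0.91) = -6.48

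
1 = 1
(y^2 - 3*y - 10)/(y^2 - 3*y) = (y^2 - 3*y - 10)/(y*(y - 3))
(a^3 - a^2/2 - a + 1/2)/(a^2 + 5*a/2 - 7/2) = (2*a^2 + a - 1)/(2*a + 7)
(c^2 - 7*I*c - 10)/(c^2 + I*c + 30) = (c - 2*I)/(c + 6*I)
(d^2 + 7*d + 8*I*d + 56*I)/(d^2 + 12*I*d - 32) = (d + 7)/(d + 4*I)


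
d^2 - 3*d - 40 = (d - 8)*(d + 5)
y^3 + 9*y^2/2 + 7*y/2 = y*(y + 1)*(y + 7/2)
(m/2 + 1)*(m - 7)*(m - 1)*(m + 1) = m^4/2 - 5*m^3/2 - 15*m^2/2 + 5*m/2 + 7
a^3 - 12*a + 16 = (a - 2)^2*(a + 4)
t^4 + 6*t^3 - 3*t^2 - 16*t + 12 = (t - 1)^2*(t + 2)*(t + 6)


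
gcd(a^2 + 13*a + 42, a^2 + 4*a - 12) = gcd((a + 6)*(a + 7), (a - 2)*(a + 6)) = a + 6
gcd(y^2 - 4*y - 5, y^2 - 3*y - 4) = y + 1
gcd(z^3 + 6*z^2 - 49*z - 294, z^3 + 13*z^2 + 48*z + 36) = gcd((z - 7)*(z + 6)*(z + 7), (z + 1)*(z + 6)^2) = z + 6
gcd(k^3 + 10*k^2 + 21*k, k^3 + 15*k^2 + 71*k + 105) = k^2 + 10*k + 21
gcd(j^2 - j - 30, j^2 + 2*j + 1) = 1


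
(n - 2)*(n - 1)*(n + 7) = n^3 + 4*n^2 - 19*n + 14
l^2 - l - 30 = (l - 6)*(l + 5)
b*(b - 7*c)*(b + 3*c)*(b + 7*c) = b^4 + 3*b^3*c - 49*b^2*c^2 - 147*b*c^3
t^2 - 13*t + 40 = (t - 8)*(t - 5)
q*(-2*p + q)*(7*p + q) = -14*p^2*q + 5*p*q^2 + q^3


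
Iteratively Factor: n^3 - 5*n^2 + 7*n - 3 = (n - 1)*(n^2 - 4*n + 3) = (n - 1)^2*(n - 3)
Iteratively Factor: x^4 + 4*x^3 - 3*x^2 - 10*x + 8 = (x - 1)*(x^3 + 5*x^2 + 2*x - 8) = (x - 1)*(x + 4)*(x^2 + x - 2) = (x - 1)^2*(x + 4)*(x + 2)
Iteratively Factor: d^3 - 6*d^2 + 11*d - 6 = (d - 3)*(d^2 - 3*d + 2) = (d - 3)*(d - 2)*(d - 1)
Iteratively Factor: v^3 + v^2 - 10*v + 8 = (v - 2)*(v^2 + 3*v - 4) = (v - 2)*(v - 1)*(v + 4)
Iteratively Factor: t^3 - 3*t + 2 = (t + 2)*(t^2 - 2*t + 1) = (t - 1)*(t + 2)*(t - 1)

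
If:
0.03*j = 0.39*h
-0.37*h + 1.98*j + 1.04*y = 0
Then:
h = -0.0409932991722507*y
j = -0.532912889239259*y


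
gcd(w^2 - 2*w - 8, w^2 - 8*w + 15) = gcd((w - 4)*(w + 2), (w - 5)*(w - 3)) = 1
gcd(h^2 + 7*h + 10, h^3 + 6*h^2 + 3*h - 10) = h^2 + 7*h + 10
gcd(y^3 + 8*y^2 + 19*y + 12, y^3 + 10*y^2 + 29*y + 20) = y^2 + 5*y + 4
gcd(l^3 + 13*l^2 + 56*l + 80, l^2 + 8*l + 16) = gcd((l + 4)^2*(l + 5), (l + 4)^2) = l^2 + 8*l + 16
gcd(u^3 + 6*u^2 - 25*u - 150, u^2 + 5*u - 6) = u + 6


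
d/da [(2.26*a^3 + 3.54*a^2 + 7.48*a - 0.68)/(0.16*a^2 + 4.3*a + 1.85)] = (0.3616*a^4 + 19.436*a^3 + 26.5682*a^2 + 13.3156*a + 16.762)/(0.0256*a^4 + 1.376*a^3 + 19.082*a^2 + 15.91*a + 3.4225)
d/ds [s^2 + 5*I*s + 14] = 2*s + 5*I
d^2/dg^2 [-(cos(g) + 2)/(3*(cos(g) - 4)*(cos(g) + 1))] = ((1 - cos(2*g))^2/4 + 79*cos(g)/2 - 2*cos(2*g) + 5*cos(3*g)/2 - 31)/(3*(cos(g) - 4)^3*(cos(g) + 1)^2)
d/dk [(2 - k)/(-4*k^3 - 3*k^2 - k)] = (-8*k^3 + 21*k^2 + 12*k + 2)/(k^2*(16*k^4 + 24*k^3 + 17*k^2 + 6*k + 1))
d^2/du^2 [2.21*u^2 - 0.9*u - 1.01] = 4.42000000000000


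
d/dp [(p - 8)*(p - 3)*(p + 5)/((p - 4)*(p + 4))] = (p^4 - 17*p^2 - 48*p + 496)/(p^4 - 32*p^2 + 256)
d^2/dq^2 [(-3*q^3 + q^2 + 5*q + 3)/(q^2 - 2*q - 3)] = 4*q*(-7*q^2 - 18*q - 27)/(q^6 - 6*q^5 + 3*q^4 + 28*q^3 - 9*q^2 - 54*q - 27)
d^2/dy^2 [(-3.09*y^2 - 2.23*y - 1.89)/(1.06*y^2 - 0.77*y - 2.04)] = (-3.5527136788005e-15*y^4 - 10.055372*y^3 - 52.83252*y^2 - 19.677204*y - 29.127954)/(1.191016*y^6 - 2.595516*y^5 - 4.99101*y^4 + 9.533755*y^3 + 9.60534*y^2 - 9.613296*y - 8.489664)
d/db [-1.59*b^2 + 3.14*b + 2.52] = 3.14 - 3.18*b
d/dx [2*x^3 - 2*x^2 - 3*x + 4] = 6*x^2 - 4*x - 3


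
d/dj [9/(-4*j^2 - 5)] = 72*j/(4*j^2 + 5)^2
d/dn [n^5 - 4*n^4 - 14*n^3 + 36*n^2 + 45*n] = 5*n^4 - 16*n^3 - 42*n^2 + 72*n + 45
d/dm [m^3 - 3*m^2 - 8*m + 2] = 3*m^2 - 6*m - 8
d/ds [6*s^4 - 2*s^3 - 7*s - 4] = 24*s^3 - 6*s^2 - 7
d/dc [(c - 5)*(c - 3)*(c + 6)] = 3*c^2 - 4*c - 33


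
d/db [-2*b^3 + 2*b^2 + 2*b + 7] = -6*b^2 + 4*b + 2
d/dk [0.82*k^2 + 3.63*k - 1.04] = 1.64*k + 3.63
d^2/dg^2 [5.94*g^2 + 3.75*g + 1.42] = 11.8800000000000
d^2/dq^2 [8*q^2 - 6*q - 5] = 16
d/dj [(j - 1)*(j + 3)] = 2*j + 2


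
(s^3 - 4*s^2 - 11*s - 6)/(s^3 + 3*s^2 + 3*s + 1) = (s - 6)/(s + 1)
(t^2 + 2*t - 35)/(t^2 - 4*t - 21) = (-t^2 - 2*t + 35)/(-t^2 + 4*t + 21)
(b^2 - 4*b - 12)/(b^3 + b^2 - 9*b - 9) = (b^2 - 4*b - 12)/(b^3 + b^2 - 9*b - 9)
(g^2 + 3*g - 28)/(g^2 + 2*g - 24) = (g + 7)/(g + 6)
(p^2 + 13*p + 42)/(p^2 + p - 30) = (p + 7)/(p - 5)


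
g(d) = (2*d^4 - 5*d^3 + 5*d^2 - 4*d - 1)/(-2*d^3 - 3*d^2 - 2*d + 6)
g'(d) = (6*d^2 + 6*d + 2)*(2*d^4 - 5*d^3 + 5*d^2 - 4*d - 1)/(-2*d^3 - 3*d^2 - 2*d + 6)^2 + (8*d^3 - 15*d^2 + 10*d - 4)/(-2*d^3 - 3*d^2 - 2*d + 6) = (-4*d^6 - 12*d^5 + 13*d^4 + 52*d^3 - 118*d^2 + 54*d - 26)/(4*d^6 + 12*d^5 + 17*d^4 - 12*d^3 - 32*d^2 - 24*d + 36)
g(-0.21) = 0.02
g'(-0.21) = -1.08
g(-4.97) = 10.55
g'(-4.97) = -0.73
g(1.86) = -0.03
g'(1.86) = -0.63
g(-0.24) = 0.05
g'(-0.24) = -1.16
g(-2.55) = 8.45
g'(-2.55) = -1.71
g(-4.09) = 9.92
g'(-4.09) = -0.70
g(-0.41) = 0.29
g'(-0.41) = -1.71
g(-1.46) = 4.59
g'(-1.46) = -5.46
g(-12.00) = 16.66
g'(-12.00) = -0.94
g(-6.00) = 11.33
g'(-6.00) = -0.79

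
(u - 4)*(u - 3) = u^2 - 7*u + 12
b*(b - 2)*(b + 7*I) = b^3 - 2*b^2 + 7*I*b^2 - 14*I*b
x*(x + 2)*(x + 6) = x^3 + 8*x^2 + 12*x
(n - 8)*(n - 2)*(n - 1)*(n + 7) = n^4 - 4*n^3 - 51*n^2 + 166*n - 112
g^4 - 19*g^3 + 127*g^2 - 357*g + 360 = (g - 8)*(g - 5)*(g - 3)^2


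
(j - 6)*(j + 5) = j^2 - j - 30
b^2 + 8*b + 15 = (b + 3)*(b + 5)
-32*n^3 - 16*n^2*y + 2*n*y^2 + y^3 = (-4*n + y)*(2*n + y)*(4*n + y)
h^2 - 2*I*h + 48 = (h - 8*I)*(h + 6*I)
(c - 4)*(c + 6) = c^2 + 2*c - 24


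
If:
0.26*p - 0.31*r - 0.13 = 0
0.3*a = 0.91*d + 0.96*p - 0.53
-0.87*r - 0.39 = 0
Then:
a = 3.03333333333333*d - 1.87701149425287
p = -0.03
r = -0.45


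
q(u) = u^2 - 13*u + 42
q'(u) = 2*u - 13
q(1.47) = 25.05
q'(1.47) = -10.06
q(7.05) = 0.05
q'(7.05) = 1.10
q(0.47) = 36.11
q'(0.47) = -12.06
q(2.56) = 15.27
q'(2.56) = -7.88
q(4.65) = 3.17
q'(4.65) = -3.70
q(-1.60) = 65.36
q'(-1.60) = -16.20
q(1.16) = 28.27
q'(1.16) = -10.68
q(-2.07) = 73.19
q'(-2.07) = -17.14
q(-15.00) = 462.00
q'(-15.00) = -43.00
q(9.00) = 6.00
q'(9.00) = 5.00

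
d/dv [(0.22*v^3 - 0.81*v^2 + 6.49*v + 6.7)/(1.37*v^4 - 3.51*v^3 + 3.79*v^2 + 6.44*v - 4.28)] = (-0.3014*v^6 + 2.2194*v^5 - 28.6832*v^4 + 11.6774*v^3 + 37.9127*v^2 - 43.8524*v - 70.9252)/(1.8769*v^8 - 9.6174*v^7 + 22.7047*v^6 - 8.9602*v^5 - 42.5719*v^4 + 78.8608*v^3 + 9.03120000000001*v^2 - 55.1264*v + 18.3184)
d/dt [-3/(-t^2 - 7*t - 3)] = 3*(-2*t - 7)/(t^2 + 7*t + 3)^2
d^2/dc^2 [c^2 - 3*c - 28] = 2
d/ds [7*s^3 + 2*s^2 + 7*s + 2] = 21*s^2 + 4*s + 7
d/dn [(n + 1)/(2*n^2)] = (-n - 2)/(2*n^3)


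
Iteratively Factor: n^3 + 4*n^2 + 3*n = (n + 1)*(n^2 + 3*n) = (n + 1)*(n + 3)*(n)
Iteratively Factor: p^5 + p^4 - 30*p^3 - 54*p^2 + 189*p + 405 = (p + 3)*(p^4 - 2*p^3 - 24*p^2 + 18*p + 135) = (p - 3)*(p + 3)*(p^3 + p^2 - 21*p - 45) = (p - 3)*(p + 3)^2*(p^2 - 2*p - 15) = (p - 5)*(p - 3)*(p + 3)^2*(p + 3)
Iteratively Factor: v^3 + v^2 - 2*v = (v - 1)*(v^2 + 2*v) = (v - 1)*(v + 2)*(v)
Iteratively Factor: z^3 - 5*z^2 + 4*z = (z - 4)*(z^2 - z) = z*(z - 4)*(z - 1)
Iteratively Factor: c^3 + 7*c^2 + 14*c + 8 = (c + 2)*(c^2 + 5*c + 4) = (c + 1)*(c + 2)*(c + 4)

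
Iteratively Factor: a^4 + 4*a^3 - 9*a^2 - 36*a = (a + 3)*(a^3 + a^2 - 12*a) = (a - 3)*(a + 3)*(a^2 + 4*a) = a*(a - 3)*(a + 3)*(a + 4)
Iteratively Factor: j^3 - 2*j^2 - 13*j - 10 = (j - 5)*(j^2 + 3*j + 2) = (j - 5)*(j + 1)*(j + 2)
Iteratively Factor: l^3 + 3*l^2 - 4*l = (l)*(l^2 + 3*l - 4) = l*(l - 1)*(l + 4)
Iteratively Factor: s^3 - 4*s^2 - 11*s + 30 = (s - 2)*(s^2 - 2*s - 15) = (s - 2)*(s + 3)*(s - 5)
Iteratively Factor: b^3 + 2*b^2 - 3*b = (b + 3)*(b^2 - b) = (b - 1)*(b + 3)*(b)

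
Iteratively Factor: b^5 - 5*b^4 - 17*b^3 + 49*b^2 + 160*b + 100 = (b - 5)*(b^4 - 17*b^2 - 36*b - 20) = (b - 5)^2*(b^3 + 5*b^2 + 8*b + 4) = (b - 5)^2*(b + 2)*(b^2 + 3*b + 2) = (b - 5)^2*(b + 2)^2*(b + 1)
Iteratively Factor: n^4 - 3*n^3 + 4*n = (n - 2)*(n^3 - n^2 - 2*n) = (n - 2)^2*(n^2 + n) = (n - 2)^2*(n + 1)*(n)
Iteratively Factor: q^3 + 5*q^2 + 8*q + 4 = (q + 1)*(q^2 + 4*q + 4) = (q + 1)*(q + 2)*(q + 2)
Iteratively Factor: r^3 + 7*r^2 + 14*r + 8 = (r + 4)*(r^2 + 3*r + 2) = (r + 1)*(r + 4)*(r + 2)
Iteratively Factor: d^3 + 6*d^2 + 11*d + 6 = (d + 1)*(d^2 + 5*d + 6) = (d + 1)*(d + 3)*(d + 2)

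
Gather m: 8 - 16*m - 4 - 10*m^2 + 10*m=-10*m^2 - 6*m + 4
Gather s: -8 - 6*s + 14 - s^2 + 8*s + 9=-s^2 + 2*s + 15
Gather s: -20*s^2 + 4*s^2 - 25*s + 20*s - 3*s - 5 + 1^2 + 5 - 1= -16*s^2 - 8*s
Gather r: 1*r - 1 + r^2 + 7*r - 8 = r^2 + 8*r - 9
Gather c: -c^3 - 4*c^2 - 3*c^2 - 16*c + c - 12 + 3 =-c^3 - 7*c^2 - 15*c - 9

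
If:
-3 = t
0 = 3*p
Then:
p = 0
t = -3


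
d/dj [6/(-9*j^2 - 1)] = 108*j/(9*j^2 + 1)^2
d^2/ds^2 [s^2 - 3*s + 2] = 2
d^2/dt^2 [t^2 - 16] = 2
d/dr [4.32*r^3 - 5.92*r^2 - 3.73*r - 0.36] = 12.96*r^2 - 11.84*r - 3.73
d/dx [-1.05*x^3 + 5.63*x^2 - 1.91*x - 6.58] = -3.15*x^2 + 11.26*x - 1.91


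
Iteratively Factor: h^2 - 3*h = (h)*(h - 3)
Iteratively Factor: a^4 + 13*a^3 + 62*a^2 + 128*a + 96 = (a + 2)*(a^3 + 11*a^2 + 40*a + 48) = (a + 2)*(a + 3)*(a^2 + 8*a + 16) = (a + 2)*(a + 3)*(a + 4)*(a + 4)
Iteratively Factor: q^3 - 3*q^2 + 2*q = (q - 2)*(q^2 - q) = q*(q - 2)*(q - 1)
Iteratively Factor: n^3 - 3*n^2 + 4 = (n - 2)*(n^2 - n - 2) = (n - 2)^2*(n + 1)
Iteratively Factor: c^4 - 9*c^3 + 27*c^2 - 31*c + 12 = (c - 3)*(c^3 - 6*c^2 + 9*c - 4) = (c - 3)*(c - 1)*(c^2 - 5*c + 4) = (c - 4)*(c - 3)*(c - 1)*(c - 1)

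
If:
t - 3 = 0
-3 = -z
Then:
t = 3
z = 3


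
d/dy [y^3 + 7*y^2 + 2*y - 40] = 3*y^2 + 14*y + 2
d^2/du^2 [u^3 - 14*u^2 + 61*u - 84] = 6*u - 28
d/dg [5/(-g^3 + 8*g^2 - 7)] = 5*g*(3*g - 16)/(g^3 - 8*g^2 + 7)^2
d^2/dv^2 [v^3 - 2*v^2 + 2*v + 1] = 6*v - 4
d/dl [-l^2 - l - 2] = -2*l - 1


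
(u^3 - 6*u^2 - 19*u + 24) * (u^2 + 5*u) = u^5 - u^4 - 49*u^3 - 71*u^2 + 120*u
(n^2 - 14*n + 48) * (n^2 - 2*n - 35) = n^4 - 16*n^3 + 41*n^2 + 394*n - 1680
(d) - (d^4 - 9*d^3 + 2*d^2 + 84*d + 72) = -d^4 + 9*d^3 - 2*d^2 - 83*d - 72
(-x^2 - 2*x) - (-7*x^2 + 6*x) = 6*x^2 - 8*x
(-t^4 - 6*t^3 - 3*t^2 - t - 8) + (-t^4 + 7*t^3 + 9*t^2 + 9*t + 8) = -2*t^4 + t^3 + 6*t^2 + 8*t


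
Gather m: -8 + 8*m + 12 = 8*m + 4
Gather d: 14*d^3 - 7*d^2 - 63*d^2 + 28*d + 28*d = 14*d^3 - 70*d^2 + 56*d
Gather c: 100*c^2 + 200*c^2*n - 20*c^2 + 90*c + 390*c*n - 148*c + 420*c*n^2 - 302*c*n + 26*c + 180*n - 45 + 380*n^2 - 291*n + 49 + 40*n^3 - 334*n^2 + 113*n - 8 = c^2*(200*n + 80) + c*(420*n^2 + 88*n - 32) + 40*n^3 + 46*n^2 + 2*n - 4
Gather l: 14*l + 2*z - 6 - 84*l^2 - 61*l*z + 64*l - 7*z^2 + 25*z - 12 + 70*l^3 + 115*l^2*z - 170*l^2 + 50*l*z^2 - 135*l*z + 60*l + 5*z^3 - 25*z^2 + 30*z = 70*l^3 + l^2*(115*z - 254) + l*(50*z^2 - 196*z + 138) + 5*z^3 - 32*z^2 + 57*z - 18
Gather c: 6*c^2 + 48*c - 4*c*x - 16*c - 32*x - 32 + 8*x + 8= 6*c^2 + c*(32 - 4*x) - 24*x - 24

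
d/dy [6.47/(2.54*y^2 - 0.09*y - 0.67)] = (0.5823 - 32.8676*y)/(-2.54*y^2 + 0.09*y + 0.67)^2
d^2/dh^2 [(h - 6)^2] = 2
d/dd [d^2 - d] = 2*d - 1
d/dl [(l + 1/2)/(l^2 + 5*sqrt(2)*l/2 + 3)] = (4*l^2 + 10*sqrt(2)*l - (2*l + 1)*(4*l + 5*sqrt(2)) + 12)/(2*l^2 + 5*sqrt(2)*l + 6)^2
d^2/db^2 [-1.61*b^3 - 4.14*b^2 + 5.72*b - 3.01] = -9.66*b - 8.28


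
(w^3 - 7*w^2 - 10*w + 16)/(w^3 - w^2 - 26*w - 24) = (-w^3 + 7*w^2 + 10*w - 16)/(-w^3 + w^2 + 26*w + 24)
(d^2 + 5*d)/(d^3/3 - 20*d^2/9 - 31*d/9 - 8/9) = 9*d*(d + 5)/(3*d^3 - 20*d^2 - 31*d - 8)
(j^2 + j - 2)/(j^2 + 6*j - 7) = (j + 2)/(j + 7)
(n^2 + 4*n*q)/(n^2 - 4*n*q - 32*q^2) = n/(n - 8*q)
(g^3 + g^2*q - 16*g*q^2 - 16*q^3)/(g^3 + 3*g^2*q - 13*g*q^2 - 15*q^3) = (-g^2 + 16*q^2)/(-g^2 - 2*g*q + 15*q^2)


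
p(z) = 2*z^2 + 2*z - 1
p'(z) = 4*z + 2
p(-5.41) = 46.72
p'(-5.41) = -19.64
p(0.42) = 0.19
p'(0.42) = 3.68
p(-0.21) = -1.33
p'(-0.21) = 1.16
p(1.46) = 6.18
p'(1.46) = 7.84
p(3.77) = 34.97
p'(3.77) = 17.08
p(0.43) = 0.23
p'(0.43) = 3.72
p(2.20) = 13.08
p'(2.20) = 10.80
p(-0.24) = -1.36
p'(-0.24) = 1.04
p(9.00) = 179.00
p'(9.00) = 38.00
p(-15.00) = 419.00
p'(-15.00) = -58.00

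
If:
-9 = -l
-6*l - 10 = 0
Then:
No Solution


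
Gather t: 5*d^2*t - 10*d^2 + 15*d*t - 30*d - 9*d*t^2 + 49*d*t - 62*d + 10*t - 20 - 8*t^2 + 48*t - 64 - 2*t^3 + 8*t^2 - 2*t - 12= -10*d^2 - 9*d*t^2 - 92*d - 2*t^3 + t*(5*d^2 + 64*d + 56) - 96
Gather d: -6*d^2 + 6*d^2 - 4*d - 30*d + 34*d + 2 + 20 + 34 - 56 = 0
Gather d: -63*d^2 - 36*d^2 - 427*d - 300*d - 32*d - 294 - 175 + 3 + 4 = -99*d^2 - 759*d - 462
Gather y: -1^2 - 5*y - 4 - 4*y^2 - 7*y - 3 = -4*y^2 - 12*y - 8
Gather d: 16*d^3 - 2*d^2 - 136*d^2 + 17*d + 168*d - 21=16*d^3 - 138*d^2 + 185*d - 21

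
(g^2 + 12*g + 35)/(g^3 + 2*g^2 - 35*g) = (g + 5)/(g*(g - 5))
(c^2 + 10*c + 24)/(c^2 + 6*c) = (c + 4)/c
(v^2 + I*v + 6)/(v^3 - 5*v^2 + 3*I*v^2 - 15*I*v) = (v - 2*I)/(v*(v - 5))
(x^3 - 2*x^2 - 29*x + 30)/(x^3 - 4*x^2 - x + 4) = (x^2 - x - 30)/(x^2 - 3*x - 4)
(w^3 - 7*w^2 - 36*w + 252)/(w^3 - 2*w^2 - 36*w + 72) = (w - 7)/(w - 2)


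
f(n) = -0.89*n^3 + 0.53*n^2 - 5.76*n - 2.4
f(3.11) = -41.96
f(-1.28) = 7.71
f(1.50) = -12.85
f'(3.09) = -27.98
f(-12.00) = 1680.96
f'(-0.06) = -5.83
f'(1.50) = -10.18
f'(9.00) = -212.49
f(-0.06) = -2.05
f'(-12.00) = -402.96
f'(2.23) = -16.67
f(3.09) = -41.40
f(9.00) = -660.12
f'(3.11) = -28.29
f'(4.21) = -48.62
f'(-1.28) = -11.49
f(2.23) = -22.48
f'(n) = -2.67*n^2 + 1.06*n - 5.76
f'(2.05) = -14.81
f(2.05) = -19.65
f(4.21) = -83.67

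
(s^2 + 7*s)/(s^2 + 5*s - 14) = s/(s - 2)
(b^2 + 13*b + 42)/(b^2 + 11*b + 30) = (b + 7)/(b + 5)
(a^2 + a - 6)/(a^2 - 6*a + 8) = (a + 3)/(a - 4)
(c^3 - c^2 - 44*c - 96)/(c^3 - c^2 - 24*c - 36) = (c^2 - 4*c - 32)/(c^2 - 4*c - 12)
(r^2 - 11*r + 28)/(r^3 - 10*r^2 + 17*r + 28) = 1/(r + 1)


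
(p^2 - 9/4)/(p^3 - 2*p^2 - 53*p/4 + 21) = (2*p + 3)/(2*p^2 - p - 28)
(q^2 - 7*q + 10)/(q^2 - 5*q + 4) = (q^2 - 7*q + 10)/(q^2 - 5*q + 4)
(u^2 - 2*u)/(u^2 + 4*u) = (u - 2)/(u + 4)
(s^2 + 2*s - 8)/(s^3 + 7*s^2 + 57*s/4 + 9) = 4*(s - 2)/(4*s^2 + 12*s + 9)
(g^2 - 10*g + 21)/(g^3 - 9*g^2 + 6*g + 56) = (g - 3)/(g^2 - 2*g - 8)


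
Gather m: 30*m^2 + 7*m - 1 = 30*m^2 + 7*m - 1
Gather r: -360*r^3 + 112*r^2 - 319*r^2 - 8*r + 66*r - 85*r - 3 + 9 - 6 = -360*r^3 - 207*r^2 - 27*r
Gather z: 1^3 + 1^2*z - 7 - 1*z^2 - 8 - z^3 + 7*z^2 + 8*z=-z^3 + 6*z^2 + 9*z - 14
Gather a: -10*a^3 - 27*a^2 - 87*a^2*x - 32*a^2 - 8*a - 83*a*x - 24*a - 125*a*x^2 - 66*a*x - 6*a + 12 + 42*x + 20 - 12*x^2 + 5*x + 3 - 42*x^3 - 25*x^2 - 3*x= -10*a^3 + a^2*(-87*x - 59) + a*(-125*x^2 - 149*x - 38) - 42*x^3 - 37*x^2 + 44*x + 35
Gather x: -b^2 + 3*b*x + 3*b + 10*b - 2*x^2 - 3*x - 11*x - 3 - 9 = -b^2 + 13*b - 2*x^2 + x*(3*b - 14) - 12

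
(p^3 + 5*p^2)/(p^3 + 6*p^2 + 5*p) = p/(p + 1)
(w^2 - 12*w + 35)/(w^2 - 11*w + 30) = (w - 7)/(w - 6)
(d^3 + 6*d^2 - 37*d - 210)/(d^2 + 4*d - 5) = (d^2 + d - 42)/(d - 1)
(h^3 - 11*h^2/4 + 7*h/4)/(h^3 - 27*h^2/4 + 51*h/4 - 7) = h/(h - 4)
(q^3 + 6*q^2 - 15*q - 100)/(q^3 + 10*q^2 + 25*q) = (q - 4)/q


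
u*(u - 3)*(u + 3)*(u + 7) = u^4 + 7*u^3 - 9*u^2 - 63*u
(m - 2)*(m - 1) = m^2 - 3*m + 2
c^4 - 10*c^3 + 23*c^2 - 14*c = c*(c - 7)*(c - 2)*(c - 1)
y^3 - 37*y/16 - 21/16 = (y - 7/4)*(y + 3/4)*(y + 1)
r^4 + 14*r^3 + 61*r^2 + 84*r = r*(r + 3)*(r + 4)*(r + 7)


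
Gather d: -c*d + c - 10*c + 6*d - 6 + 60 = -9*c + d*(6 - c) + 54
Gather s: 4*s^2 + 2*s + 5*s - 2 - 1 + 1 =4*s^2 + 7*s - 2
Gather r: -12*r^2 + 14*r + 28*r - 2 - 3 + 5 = -12*r^2 + 42*r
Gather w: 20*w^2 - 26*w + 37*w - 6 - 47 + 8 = 20*w^2 + 11*w - 45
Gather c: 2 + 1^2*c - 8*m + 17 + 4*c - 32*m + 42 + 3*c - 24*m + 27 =8*c - 64*m + 88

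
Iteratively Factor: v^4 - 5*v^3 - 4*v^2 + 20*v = (v)*(v^3 - 5*v^2 - 4*v + 20) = v*(v + 2)*(v^2 - 7*v + 10) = v*(v - 2)*(v + 2)*(v - 5)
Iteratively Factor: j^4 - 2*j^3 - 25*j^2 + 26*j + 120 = (j + 4)*(j^3 - 6*j^2 - j + 30) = (j - 5)*(j + 4)*(j^2 - j - 6) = (j - 5)*(j - 3)*(j + 4)*(j + 2)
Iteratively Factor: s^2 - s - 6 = (s - 3)*(s + 2)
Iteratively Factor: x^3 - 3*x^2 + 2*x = (x)*(x^2 - 3*x + 2) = x*(x - 1)*(x - 2)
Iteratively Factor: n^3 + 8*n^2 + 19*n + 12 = (n + 3)*(n^2 + 5*n + 4) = (n + 1)*(n + 3)*(n + 4)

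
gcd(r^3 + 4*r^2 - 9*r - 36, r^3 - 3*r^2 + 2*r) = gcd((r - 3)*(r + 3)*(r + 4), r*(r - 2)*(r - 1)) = 1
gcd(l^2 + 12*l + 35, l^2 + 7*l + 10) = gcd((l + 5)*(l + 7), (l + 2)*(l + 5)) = l + 5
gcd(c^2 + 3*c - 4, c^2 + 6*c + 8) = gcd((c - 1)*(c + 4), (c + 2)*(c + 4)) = c + 4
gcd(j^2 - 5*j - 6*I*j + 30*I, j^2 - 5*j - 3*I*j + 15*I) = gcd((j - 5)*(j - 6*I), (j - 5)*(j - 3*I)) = j - 5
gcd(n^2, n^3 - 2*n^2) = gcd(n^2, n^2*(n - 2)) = n^2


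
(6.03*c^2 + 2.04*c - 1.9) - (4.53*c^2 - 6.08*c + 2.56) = 1.5*c^2 + 8.12*c - 4.46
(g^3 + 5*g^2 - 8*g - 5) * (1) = g^3 + 5*g^2 - 8*g - 5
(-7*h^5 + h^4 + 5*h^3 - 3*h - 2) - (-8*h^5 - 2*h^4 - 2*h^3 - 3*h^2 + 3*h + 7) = h^5 + 3*h^4 + 7*h^3 + 3*h^2 - 6*h - 9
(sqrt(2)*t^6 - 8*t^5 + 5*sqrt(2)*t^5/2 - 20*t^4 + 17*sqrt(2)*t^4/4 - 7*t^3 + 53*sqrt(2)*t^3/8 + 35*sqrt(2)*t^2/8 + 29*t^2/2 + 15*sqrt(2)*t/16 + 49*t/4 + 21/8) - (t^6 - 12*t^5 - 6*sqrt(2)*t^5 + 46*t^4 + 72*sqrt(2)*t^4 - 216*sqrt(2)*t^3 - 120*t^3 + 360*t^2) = -t^6 + sqrt(2)*t^6 + 4*t^5 + 17*sqrt(2)*t^5/2 - 271*sqrt(2)*t^4/4 - 66*t^4 + 113*t^3 + 1781*sqrt(2)*t^3/8 - 691*t^2/2 + 35*sqrt(2)*t^2/8 + 15*sqrt(2)*t/16 + 49*t/4 + 21/8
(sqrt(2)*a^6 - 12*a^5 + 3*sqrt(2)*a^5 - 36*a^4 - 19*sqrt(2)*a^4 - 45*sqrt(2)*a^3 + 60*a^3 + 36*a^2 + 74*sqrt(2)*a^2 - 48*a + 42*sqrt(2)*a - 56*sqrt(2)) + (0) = sqrt(2)*a^6 - 12*a^5 + 3*sqrt(2)*a^5 - 36*a^4 - 19*sqrt(2)*a^4 - 45*sqrt(2)*a^3 + 60*a^3 + 36*a^2 + 74*sqrt(2)*a^2 - 48*a + 42*sqrt(2)*a - 56*sqrt(2)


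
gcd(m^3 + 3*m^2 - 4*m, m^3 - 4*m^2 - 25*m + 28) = m^2 + 3*m - 4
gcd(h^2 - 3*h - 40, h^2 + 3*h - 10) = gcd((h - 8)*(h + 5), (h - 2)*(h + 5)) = h + 5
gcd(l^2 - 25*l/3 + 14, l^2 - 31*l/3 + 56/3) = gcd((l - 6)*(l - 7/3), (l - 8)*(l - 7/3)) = l - 7/3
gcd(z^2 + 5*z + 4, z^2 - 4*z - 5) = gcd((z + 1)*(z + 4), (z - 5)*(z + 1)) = z + 1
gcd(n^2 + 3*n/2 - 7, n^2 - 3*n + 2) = n - 2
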